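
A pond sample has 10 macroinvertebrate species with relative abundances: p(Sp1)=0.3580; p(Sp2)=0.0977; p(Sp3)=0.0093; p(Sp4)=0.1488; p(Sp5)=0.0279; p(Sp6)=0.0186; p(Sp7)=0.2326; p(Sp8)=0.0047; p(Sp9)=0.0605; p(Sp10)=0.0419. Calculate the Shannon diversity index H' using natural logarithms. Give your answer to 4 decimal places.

Each pᵢ ln pᵢ term (working shown to 6 dp, full precision carried): 0.358×(-1.027222)=-0.367746, 0.0977×(-2.325854)=-0.227236, 0.0093×(-4.677741)=-0.043503, 0.1488×(-1.905152)=-0.283487, 0.0279×(-3.579129)=-0.099858, 0.0186×(-3.984594)=-0.074113, 0.2326×(-1.458435)=-0.339232, 0.0047×(-5.360193)=-0.025193, 0.0605×(-2.805112)=-0.169709, 0.0419×(-3.172469)=-0.132926.
Sum = -1.763003, so H' = 1.7630.

1.7630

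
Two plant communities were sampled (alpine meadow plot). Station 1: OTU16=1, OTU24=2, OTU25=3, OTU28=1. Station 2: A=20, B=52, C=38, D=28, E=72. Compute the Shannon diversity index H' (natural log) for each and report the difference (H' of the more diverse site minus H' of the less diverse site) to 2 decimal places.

Station 1: N=7, proportions 0.1429, 0.2857, 0.4286, 0.1429, giving H' = 1.2770 (working shown to 4 dp, full precision carried).
Station 2: N=210, proportions 0.0952, 0.2476, 0.181, 0.1333, 0.3429, giving H' = 1.5146.
Difference = |1.2770 − 1.5146| = 0.2376, i.e. 0.24 to 2 decimal places.

0.24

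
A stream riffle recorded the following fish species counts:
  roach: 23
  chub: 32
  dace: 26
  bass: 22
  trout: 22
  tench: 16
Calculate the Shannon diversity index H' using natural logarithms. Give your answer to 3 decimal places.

1.771

Total N = 23+32+26+22+22+16 = 141, so the proportions are 0.16312, 0.22695, 0.1844, 0.15603, 0.15603, 0.11348 (working shown to 5 dp, full precision carried).
Each pᵢ ln pᵢ term: 0.16312×(-1.81327)=-0.29578, 0.22695×(-1.48302)=-0.33657, 0.1844×(-1.69066)=-0.31175, 0.15603×(-1.85772)=-0.28986, 0.15603×(-1.85772)=-0.28986, 0.11348×(-2.17617)=-0.24694.
Sum = -1.77076, so H' = 1.771.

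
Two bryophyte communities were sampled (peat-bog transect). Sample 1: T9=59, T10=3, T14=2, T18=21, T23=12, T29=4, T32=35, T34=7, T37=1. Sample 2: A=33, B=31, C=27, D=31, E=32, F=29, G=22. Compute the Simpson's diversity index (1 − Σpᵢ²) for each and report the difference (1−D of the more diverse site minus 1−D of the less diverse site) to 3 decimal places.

0.114

Sample 1: N=144, proportions 0.40972, 0.02083, 0.01389, 0.14583, 0.08333, 0.02778, 0.24306, 0.04861, 0.00694, giving 1−D = 0.74103 (working shown to 5 dp, full precision carried).
Sample 2: N=205, proportions 0.16098, 0.15122, 0.13171, 0.15122, 0.1561, 0.14146, 0.10732, giving 1−D = 0.85511.
Difference = |0.74103 − 0.85511| = 0.11408, i.e. 0.114 to 3 decimal places.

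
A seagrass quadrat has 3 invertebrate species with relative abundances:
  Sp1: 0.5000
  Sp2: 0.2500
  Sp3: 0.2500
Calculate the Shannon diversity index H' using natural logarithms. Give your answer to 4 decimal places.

1.0397

Each pᵢ ln pᵢ term (working shown to 6 dp, full precision carried): 0.5×(-0.693147)=-0.346574, 0.25×(-1.386294)=-0.346574, 0.25×(-1.386294)=-0.346574.
Sum = -1.039721, so H' = 1.0397.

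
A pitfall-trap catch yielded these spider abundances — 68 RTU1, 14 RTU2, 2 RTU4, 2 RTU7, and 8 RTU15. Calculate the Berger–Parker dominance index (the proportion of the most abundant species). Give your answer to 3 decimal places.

0.723

Total N = 68+14+2+2+8 = 94, so the proportions are 0.7234, 0.14894, 0.02128, 0.02128, 0.08511 (working shown to 5 dp, full precision carried).
The largest proportion is 0.7234, i.e. d = 0.723 to 3 decimal places.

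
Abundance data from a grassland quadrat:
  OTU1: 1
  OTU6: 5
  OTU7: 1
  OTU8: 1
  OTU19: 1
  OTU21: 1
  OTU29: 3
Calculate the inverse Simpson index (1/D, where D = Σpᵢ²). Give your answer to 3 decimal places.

4.333

Total N = 1+5+1+1+1+1+3 = 13, so the proportions are 0.0769231, 0.3846154, 0.0769231, 0.0769231, 0.0769231, 0.0769231, 0.2307692 (working shown to 7 dp, full precision carried).
D = 0.0769231² + 0.3846154² + 0.0769231² + 0.0769231² + 0.0769231² + 0.0769231² + 0.2307692² = 0.0059172 + 0.1479290 + 0.0059172 + 0.0059172 + 0.0059172 + 0.0059172 + 0.0532544 = 0.2307692.
So 1/D = 4.33333, i.e. 4.333 to 3 decimal places.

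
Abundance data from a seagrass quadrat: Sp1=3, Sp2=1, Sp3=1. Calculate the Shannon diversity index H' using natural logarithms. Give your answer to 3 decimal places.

Total N = 3+1+1 = 5, so the proportions are 0.6, 0.2, 0.2 (working shown to 5 dp, full precision carried).
Each pᵢ ln pᵢ term: 0.6×(-0.51083)=-0.30650, 0.2×(-1.60944)=-0.32189, 0.2×(-1.60944)=-0.32189.
Sum = -0.95027, so H' = 0.950.

0.950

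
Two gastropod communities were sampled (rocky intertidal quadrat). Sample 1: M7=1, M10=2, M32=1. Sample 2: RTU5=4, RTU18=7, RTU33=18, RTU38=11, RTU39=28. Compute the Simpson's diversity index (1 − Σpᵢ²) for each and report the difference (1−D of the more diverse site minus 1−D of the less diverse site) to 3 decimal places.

0.095

Sample 1: N=4, proportions 0.25, 0.5, 0.25, giving 1−D = 0.62500 (working shown to 5 dp, full precision carried).
Sample 2: N=68, proportions 0.05882, 0.10294, 0.26471, 0.16176, 0.41176, giving 1−D = 0.72016.
Difference = |0.62500 − 0.72016| = 0.09516, i.e. 0.095 to 3 decimal places.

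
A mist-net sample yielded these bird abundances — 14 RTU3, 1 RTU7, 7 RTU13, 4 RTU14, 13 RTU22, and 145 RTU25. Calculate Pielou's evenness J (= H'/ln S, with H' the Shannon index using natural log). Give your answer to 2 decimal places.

0.45

Total N = 14+1+7+4+13+145 = 184, so the proportions are 0.0761, 0.0054, 0.038, 0.0217, 0.0707, 0.788 (working shown to 4 dp, full precision carried).
H' = −Σ pᵢ ln pᵢ = −((-0.1960) + (-0.0283) + (-0.1244) + (-0.0832) + (-0.1872) + (-0.1877)) = 0.8069.
With S = 6 species, ln S = 1.7918, so J = 0.8069/1.7918 = 0.4503, i.e. 0.45 to 2 decimal places.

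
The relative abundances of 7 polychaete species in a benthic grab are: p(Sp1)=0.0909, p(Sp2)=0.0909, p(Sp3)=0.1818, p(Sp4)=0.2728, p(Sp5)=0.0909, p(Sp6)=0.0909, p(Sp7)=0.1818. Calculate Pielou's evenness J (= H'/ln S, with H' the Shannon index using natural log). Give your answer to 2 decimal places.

0.95

H' = −Σ pᵢ ln pᵢ = −((-0.2180) + (-0.2180) + (-0.3099) + (-0.3544) + (-0.2180) + (-0.2180) + (-0.3099)) = 1.8462 (working shown to 4 dp, full precision carried).
With S = 7 species, ln S = 1.9459, so J = 1.8462/1.9459 = 0.9487, i.e. 0.95 to 2 decimal places.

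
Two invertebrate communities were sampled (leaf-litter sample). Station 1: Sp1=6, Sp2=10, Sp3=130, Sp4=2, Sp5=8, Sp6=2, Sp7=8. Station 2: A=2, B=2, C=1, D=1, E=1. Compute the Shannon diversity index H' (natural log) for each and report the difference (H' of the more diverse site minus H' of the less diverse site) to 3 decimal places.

Station 1: N=166, proportions 0.03614, 0.06024, 0.78313, 0.01205, 0.04819, 0.01205, 0.04819, giving H' = 0.87946 (working shown to 5 dp, full precision carried).
Station 2: N=7, proportions 0.28571, 0.28571, 0.14286, 0.14286, 0.14286, giving H' = 1.54983.
Difference = |0.87946 − 1.54983| = 0.67037, i.e. 0.670 to 3 decimal places.

0.670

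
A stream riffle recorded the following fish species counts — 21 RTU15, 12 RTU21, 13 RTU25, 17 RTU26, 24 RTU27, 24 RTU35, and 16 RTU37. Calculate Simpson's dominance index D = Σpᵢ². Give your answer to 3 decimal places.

0.152

Total N = 21+12+13+17+24+24+16 = 127, so the proportions are 0.16535, 0.09449, 0.10236, 0.13386, 0.18898, 0.18898, 0.12598 (working shown to 5 dp, full precision carried).
D = 0.16535² + 0.09449² + 0.10236² + 0.13386² + 0.18898² + 0.18898² + 0.12598² = 0.02734 + 0.00893 + 0.01048 + 0.01792 + 0.03571 + 0.03571 + 0.01587 = 0.15196.
To 3 decimal places, D = 0.152.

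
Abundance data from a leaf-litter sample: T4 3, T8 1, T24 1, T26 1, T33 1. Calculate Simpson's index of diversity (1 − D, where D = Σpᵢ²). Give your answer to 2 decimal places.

Total N = 3+1+1+1+1 = 7, so the proportions are 0.4286, 0.1429, 0.1429, 0.1429, 0.1429 (working shown to 4 dp, full precision carried).
D = 0.4286² + 0.1429² + 0.1429² + 0.1429² + 0.1429² = 0.1837 + 0.0204 + 0.0204 + 0.0204 + 0.0204 = 0.2653.
So 1 − D = 0.7347, i.e. 0.73 to 2 decimal places.

0.73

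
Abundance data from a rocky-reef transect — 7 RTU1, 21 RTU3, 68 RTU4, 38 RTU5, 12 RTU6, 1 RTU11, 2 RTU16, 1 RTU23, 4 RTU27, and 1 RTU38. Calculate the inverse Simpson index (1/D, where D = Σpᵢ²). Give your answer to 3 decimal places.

Total N = 7+21+68+38+12+1+2+1+4+1 = 155, so the proportions are 0.0451613, 0.1354839, 0.4387097, 0.2451613, 0.0774194, 0.0064516, 0.0129032, 0.0064516, 0.0258065, 0.0064516 (working shown to 7 dp, full precision carried).
D = 0.0451613² + 0.1354839² + 0.4387097² + 0.2451613² + 0.0774194² + 0.0064516² + 0.0129032² + 0.0064516² + 0.0258065² + 0.0064516² = 0.0020395 + 0.0183559 + 0.1924662 + 0.0601041 + 0.0059938 + 0.0000416 + 0.0001665 + 0.0000416 + 0.0006660 + 0.0000416 = 0.2799168.
So 1/D = 3.57249, i.e. 3.572 to 3 decimal places.

3.572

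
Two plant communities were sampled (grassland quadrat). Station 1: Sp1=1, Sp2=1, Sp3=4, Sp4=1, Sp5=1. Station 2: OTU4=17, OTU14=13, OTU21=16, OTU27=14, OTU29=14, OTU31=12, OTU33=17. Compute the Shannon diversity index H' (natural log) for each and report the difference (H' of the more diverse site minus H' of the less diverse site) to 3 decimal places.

Station 1: N=8, proportions 0.125, 0.125, 0.5, 0.125, 0.125, giving H' = 1.38629 (working shown to 5 dp, full precision carried).
Station 2: N=103, proportions 0.16505, 0.12621, 0.15534, 0.13592, 0.13592, 0.1165, 0.16505, giving H' = 1.93815.
Difference = |1.38629 − 1.93815| = 0.55186, i.e. 0.552 to 3 decimal places.

0.552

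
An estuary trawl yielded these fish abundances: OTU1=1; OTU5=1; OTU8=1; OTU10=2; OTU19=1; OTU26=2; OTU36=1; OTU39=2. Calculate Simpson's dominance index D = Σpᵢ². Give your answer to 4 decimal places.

Total N = 1+1+1+2+1+2+1+2 = 11, so the proportions are 0.090909, 0.090909, 0.090909, 0.181818, 0.090909, 0.181818, 0.090909, 0.181818 (working shown to 6 dp, full precision carried).
D = 0.090909² + 0.090909² + 0.090909² + 0.181818² + 0.090909² + 0.181818² + 0.090909² + 0.181818² = 0.008264 + 0.008264 + 0.008264 + 0.033058 + 0.008264 + 0.033058 + 0.008264 + 0.033058 = 0.140496.
To 4 decimal places, D = 0.1405.

0.1405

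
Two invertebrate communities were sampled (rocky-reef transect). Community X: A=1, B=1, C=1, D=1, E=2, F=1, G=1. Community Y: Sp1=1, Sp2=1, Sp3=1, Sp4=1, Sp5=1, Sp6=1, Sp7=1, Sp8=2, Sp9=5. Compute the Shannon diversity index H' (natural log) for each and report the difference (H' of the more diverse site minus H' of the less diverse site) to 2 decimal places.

0.06

Community X: N=8, proportions 0.125, 0.125, 0.125, 0.125, 0.25, 0.125, 0.125, giving H' = 1.906155 (working shown to 6 dp, full precision carried).
Community Y: N=14, proportions 0.071429, 0.071429, 0.071429, 0.071429, 0.071429, 0.071429, 0.071429, 0.142857, 0.357143, giving H' = 1.965237.
Difference = |1.906155 − 1.965237| = 0.059082, i.e. 0.06 to 2 decimal places.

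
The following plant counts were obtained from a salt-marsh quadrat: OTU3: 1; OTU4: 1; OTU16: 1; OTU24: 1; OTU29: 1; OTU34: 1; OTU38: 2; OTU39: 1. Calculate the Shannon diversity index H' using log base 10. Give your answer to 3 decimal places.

0.887

Total N = 1+1+1+1+1+1+2+1 = 9, so the proportions are 0.11111, 0.11111, 0.11111, 0.11111, 0.11111, 0.11111, 0.22222, 0.11111 (working shown to 5 dp, full precision carried).
Each pᵢ log₁₀ pᵢ term: 0.11111×(-0.95424)=-0.10603, 0.11111×(-0.95424)=-0.10603, 0.11111×(-0.95424)=-0.10603, 0.11111×(-0.95424)=-0.10603, 0.11111×(-0.95424)=-0.10603, 0.11111×(-0.95424)=-0.10603, 0.22222×(-0.65321)=-0.14516, 0.11111×(-0.95424)=-0.10603.
Sum = -0.88735, so H' = 0.887.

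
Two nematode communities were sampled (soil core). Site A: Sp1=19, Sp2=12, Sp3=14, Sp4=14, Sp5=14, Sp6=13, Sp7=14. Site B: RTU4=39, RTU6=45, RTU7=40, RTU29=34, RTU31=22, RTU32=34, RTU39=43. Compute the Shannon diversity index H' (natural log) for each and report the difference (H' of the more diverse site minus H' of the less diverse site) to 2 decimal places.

Site A: N=100, proportions 0.19, 0.12, 0.14, 0.14, 0.14, 0.13, 0.14, giving H' = 1.9362 (working shown to 4 dp, full precision carried).
Site B: N=257, proportions 0.1518, 0.1751, 0.1556, 0.1323, 0.0856, 0.1323, 0.1673, giving H' = 1.9255.
Difference = |1.9362 − 1.9255| = 0.0107, i.e. 0.01 to 2 decimal places.

0.01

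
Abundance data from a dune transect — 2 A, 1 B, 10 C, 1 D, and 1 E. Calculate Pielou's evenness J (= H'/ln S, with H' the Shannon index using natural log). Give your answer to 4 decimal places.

0.6714

Total N = 2+1+10+1+1 = 15, so the proportions are 0.133333, 0.066667, 0.666667, 0.066667, 0.066667 (working shown to 6 dp, full precision carried).
H' = −Σ pᵢ ln pᵢ = −((-0.268654) + (-0.180537) + (-0.270310) + (-0.180537) + (-0.180537)) = 1.080574.
With S = 5 species, ln S = 1.609438, so J = 1.080574/1.609438 = 0.671398, i.e. 0.6714 to 4 decimal places.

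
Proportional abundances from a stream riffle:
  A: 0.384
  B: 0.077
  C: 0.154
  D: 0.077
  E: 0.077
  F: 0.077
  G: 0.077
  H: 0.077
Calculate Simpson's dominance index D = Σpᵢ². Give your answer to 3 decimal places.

D = 0.384² + 0.077² + 0.154² + 0.077² + 0.077² + 0.077² + 0.077² + 0.077² = 0.14746 + 0.00593 + 0.02372 + 0.00593 + 0.00593 + 0.00593 + 0.00593 + 0.00593 = 0.20675 (working shown to 5 dp, full precision carried).
To 3 decimal places, D = 0.207.

0.207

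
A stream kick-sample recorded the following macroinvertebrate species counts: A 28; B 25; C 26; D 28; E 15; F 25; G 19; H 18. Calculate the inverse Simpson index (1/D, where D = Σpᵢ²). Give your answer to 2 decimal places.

7.69

Total N = 28+25+26+28+15+25+19+18 = 184, so the proportions are 0.152174, 0.13587, 0.141304, 0.152174, 0.081522, 0.13587, 0.103261, 0.097826 (working shown to 6 dp, full precision carried).
D = 0.152174² + 0.13587² + 0.141304² + 0.152174² + 0.081522² + 0.13587² + 0.103261² + 0.097826² = 0.023157 + 0.018461 + 0.019967 + 0.023157 + 0.006646 + 0.018461 + 0.010663 + 0.009570 = 0.130080.
So 1/D = 7.6876, i.e. 7.69 to 2 decimal places.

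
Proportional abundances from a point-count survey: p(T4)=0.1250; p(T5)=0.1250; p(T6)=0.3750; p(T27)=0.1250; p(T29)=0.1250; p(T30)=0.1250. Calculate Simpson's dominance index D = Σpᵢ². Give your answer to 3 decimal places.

D = 0.125² + 0.125² + 0.375² + 0.125² + 0.125² + 0.125² = 0.01562 + 0.01562 + 0.14062 + 0.01562 + 0.01562 + 0.01562 = 0.21875 (working shown to 5 dp, full precision carried).
To 3 decimal places, D = 0.219.

0.219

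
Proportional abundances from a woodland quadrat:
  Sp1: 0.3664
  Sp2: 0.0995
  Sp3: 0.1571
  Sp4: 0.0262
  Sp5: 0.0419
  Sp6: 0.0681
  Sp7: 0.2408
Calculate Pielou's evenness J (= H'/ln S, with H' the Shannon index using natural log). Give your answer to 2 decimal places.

H' = −Σ pᵢ ln pᵢ = −((-0.3679) + (-0.2296) + (-0.2908) + (-0.0954) + (-0.1329) + (-0.1830) + (-0.3428)) = 1.6424 (working shown to 4 dp, full precision carried).
With S = 7 species, ln S = 1.9459, so J = 1.6424/1.9459 = 0.8440, i.e. 0.84 to 2 decimal places.

0.84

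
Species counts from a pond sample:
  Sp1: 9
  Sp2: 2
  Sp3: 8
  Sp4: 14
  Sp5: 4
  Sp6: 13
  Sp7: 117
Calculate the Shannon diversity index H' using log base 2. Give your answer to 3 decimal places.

1.589

Total N = 9+2+8+14+4+13+117 = 167, so the proportions are 0.05389, 0.01198, 0.0479, 0.08383, 0.02395, 0.07784, 0.7006 (working shown to 5 dp, full precision carried).
Each pᵢ log₂ pᵢ term: 0.05389×(-4.21378)=-0.22709, 0.01198×(-6.38370)=-0.07645, 0.0479×(-4.38370)=-0.21000, 0.08383×(-3.57635)=-0.29981, 0.02395×(-5.38370)=-0.12895, 0.07784×(-3.68326)=-0.28672, 0.7006×(-0.51334)=-0.35965.
Sum = -1.58867, so H' = 1.589.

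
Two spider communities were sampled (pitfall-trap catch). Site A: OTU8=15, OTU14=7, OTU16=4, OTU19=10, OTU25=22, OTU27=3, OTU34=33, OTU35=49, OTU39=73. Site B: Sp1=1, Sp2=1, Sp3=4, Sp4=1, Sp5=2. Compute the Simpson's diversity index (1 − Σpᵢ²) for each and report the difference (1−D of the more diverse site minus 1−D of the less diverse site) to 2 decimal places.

0.08

Site A: N=216, proportions 0.06944, 0.03241, 0.01852, 0.0463, 0.10185, 0.01389, 0.15278, 0.22685, 0.33796, giving 1−D = 0.79205 (working shown to 5 dp, full precision carried).
Site B: N=9, proportions 0.11111, 0.11111, 0.44444, 0.11111, 0.22222, giving 1−D = 0.71605.
Difference = |0.79205 − 0.71605| = 0.07600, i.e. 0.08 to 2 decimal places.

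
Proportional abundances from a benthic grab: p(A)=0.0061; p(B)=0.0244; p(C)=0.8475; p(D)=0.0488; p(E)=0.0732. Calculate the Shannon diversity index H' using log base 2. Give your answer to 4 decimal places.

0.8666

Each pᵢ log₂ pᵢ term (working shown to 6 dp, full precision carried): 0.0061×(-7.356975)=-0.044878, 0.0244×(-5.356975)=-0.130710, 0.8475×(-0.238715)=-0.202311, 0.0488×(-4.356975)=-0.212620, 0.0732×(-3.772013)=-0.276111.
Sum = -0.866630, so H' = 0.8666.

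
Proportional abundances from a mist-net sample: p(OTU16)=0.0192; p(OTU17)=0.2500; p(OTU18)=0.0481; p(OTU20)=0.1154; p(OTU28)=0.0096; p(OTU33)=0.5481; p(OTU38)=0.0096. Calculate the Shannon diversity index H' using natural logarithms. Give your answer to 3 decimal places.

Each pᵢ ln pᵢ term (working shown to 5 dp, full precision carried): 0.0192×(-3.95284)=-0.07589, 0.25×(-1.38629)=-0.34657, 0.0481×(-3.03447)=-0.14596, 0.1154×(-2.15935)=-0.24919, 0.0096×(-4.64599)=-0.04460, 0.5481×(-0.60130)=-0.32957, 0.0096×(-4.64599)=-0.04460.
Sum = -1.23639, so H' = 1.236.

1.236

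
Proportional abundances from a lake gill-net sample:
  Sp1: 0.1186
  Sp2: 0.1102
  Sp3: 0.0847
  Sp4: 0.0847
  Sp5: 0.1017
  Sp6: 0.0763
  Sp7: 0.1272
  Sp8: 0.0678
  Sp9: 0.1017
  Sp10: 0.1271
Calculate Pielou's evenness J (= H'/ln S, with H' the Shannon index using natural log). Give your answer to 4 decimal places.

H' = −Σ pᵢ ln pᵢ = −((-0.252855) + (-0.243042) + (-0.209094) + (-0.209094) + (-0.232459) + (-0.196326) + (-0.262286) + (-0.182463) + (-0.232459) + (-0.262179)) = 2.282255 (working shown to 6 dp, full precision carried).
With S = 10 species, ln S = 2.302585, so J = 2.282255/2.302585 = 0.991171, i.e. 0.9912 to 4 decimal places.

0.9912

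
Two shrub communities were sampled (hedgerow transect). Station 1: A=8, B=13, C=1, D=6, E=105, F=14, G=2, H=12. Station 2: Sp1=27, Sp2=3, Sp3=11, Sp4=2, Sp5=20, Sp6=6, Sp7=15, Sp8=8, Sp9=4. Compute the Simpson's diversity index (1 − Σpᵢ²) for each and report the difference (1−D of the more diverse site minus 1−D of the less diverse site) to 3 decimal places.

0.275

Station 1: N=161, proportions 0.04969, 0.08075, 0.00621, 0.03727, 0.65217, 0.08696, 0.01242, 0.07453, giving 1−D = 0.55098 (working shown to 5 dp, full precision carried).
Station 2: N=96, proportions 0.28125, 0.03125, 0.11458, 0.02083, 0.20833, 0.0625, 0.15625, 0.08333, 0.04167, giving 1−D = 0.82595.
Difference = |0.55098 − 0.82595| = 0.27497, i.e. 0.275 to 3 decimal places.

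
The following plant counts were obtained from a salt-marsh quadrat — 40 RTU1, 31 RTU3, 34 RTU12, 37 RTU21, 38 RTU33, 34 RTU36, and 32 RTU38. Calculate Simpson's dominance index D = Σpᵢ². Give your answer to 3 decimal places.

0.144

Total N = 40+31+34+37+38+34+32 = 246, so the proportions are 0.1626, 0.12602, 0.13821, 0.15041, 0.15447, 0.13821, 0.13008 (working shown to 5 dp, full precision carried).
D = 0.1626² + 0.12602² + 0.13821² + 0.15041² + 0.15447² + 0.13821² + 0.13008² = 0.02644 + 0.01588 + 0.01910 + 0.02262 + 0.02386 + 0.01910 + 0.01692 = 0.14393.
To 3 decimal places, D = 0.144.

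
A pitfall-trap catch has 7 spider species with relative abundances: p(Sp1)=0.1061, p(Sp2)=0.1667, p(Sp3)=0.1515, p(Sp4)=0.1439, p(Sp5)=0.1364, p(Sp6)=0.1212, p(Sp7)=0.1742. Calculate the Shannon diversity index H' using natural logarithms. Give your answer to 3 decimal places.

Each pᵢ ln pᵢ term (working shown to 5 dp, full precision carried): 0.1061×(-2.24337)=-0.23802, 0.1667×(-1.79156)=-0.29865, 0.1515×(-1.88717)=-0.28591, 0.1439×(-1.93864)=-0.27897, 0.1364×(-1.99216)=-0.27173, 0.1212×(-2.11031)=-0.25577, 0.1742×(-1.74755)=-0.30442.
Sum = -1.93348, so H' = 1.933.

1.933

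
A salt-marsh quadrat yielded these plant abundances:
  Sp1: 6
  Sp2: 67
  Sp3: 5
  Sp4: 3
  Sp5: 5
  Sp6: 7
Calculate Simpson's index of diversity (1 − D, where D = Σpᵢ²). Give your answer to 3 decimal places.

0.464

Total N = 6+67+5+3+5+7 = 93, so the proportions are 0.06452, 0.72043, 0.05376, 0.03226, 0.05376, 0.07527 (working shown to 5 dp, full precision carried).
D = 0.06452² + 0.72043² + 0.05376² + 0.03226² + 0.05376² + 0.07527² = 0.00416 + 0.51902 + 0.00289 + 0.00104 + 0.00289 + 0.00567 = 0.53567.
So 1 − D = 0.46433, i.e. 0.464 to 3 decimal places.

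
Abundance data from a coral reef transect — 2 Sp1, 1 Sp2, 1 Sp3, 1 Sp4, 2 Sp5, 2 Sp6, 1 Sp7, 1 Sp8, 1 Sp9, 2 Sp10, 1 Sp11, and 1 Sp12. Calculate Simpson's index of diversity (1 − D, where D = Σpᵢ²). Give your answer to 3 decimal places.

Total N = 2+1+1+1+2+2+1+1+1+2+1+1 = 16, so the proportions are 0.125, 0.0625, 0.0625, 0.0625, 0.125, 0.125, 0.0625, 0.0625, 0.0625, 0.125, 0.0625, 0.0625 (working shown to 5 dp, full precision carried).
D = 0.125² + 0.0625² + 0.0625² + 0.0625² + 0.125² + 0.125² + 0.0625² + 0.0625² + 0.0625² + 0.125² + 0.0625² + 0.0625² = 0.01562 + 0.00391 + 0.00391 + 0.00391 + 0.01562 + 0.01562 + 0.00391 + 0.00391 + 0.00391 + 0.01562 + 0.00391 + 0.00391 = 0.09375.
So 1 − D = 0.90625, i.e. 0.906 to 3 decimal places.

0.906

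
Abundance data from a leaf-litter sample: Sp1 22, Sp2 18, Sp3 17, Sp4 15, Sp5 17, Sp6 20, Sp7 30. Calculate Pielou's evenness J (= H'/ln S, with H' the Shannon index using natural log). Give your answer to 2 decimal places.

0.99

Total N = 22+18+17+15+17+20+30 = 139, so the proportions are 0.1583, 0.1295, 0.1223, 0.1079, 0.1223, 0.1439, 0.2158 (working shown to 4 dp, full precision carried).
H' = −Σ pᵢ ln pᵢ = −((-0.2918) + (-0.2647) + (-0.2570) + (-0.2403) + (-0.2570) + (-0.2790) + (-0.3309)) = 1.9206.
With S = 7 species, ln S = 1.9459, so J = 1.9206/1.9459 = 0.9870, i.e. 0.99 to 2 decimal places.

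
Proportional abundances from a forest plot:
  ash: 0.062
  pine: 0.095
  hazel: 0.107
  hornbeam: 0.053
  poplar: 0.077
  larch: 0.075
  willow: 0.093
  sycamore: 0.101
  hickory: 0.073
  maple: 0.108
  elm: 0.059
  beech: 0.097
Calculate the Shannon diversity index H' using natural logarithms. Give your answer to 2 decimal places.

Each pᵢ ln pᵢ term (working shown to 4 dp, full precision carried): 0.062×(-2.7806)=-0.1724, 0.095×(-2.3539)=-0.2236, 0.107×(-2.2349)=-0.2391, 0.053×(-2.9375)=-0.1557, 0.077×(-2.5639)=-0.1974, 0.075×(-2.5903)=-0.1943, 0.093×(-2.3752)=-0.2209, 0.101×(-2.2926)=-0.2316, 0.073×(-2.6173)=-0.1911, 0.108×(-2.2256)=-0.2404, 0.059×(-2.8302)=-0.1670, 0.097×(-2.3330)=-0.2263.
Sum = -2.4597, so H' = 2.46.

2.46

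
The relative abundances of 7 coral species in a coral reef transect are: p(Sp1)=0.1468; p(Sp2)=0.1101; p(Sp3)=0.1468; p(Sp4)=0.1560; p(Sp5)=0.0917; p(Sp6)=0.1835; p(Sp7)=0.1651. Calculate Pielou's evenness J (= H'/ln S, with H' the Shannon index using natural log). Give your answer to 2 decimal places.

0.99

H' = −Σ pᵢ ln pᵢ = −((-0.2817) + (-0.2429) + (-0.2817) + (-0.2898) + (-0.2191) + (-0.3111) + (-0.2974)) = 1.9237 (working shown to 4 dp, full precision carried).
With S = 7 species, ln S = 1.9459, so J = 1.9237/1.9459 = 0.9886, i.e. 0.99 to 2 decimal places.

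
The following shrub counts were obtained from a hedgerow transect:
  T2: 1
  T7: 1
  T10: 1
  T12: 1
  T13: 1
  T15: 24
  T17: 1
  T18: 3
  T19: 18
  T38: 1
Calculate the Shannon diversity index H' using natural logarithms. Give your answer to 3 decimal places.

1.421

Total N = 1+1+1+1+1+24+1+3+18+1 = 52, so the proportions are 0.01923, 0.01923, 0.01923, 0.01923, 0.01923, 0.46154, 0.01923, 0.05769, 0.34615, 0.01923 (working shown to 5 dp, full precision carried).
Each pᵢ ln pᵢ term: 0.01923×(-3.95124)=-0.07599, 0.01923×(-3.95124)=-0.07599, 0.01923×(-3.95124)=-0.07599, 0.01923×(-3.95124)=-0.07599, 0.01923×(-3.95124)=-0.07599, 0.46154×(-0.77319)=-0.35686, 0.01923×(-3.95124)=-0.07599, 0.05769×(-2.85263)=-0.16457, 0.34615×(-1.06087)=-0.36722, 0.01923×(-3.95124)=-0.07599.
Sum = -1.42055, so H' = 1.421.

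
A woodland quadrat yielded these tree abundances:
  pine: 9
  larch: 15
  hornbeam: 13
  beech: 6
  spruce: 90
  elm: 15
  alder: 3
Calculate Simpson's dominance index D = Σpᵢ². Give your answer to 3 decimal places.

Total N = 9+15+13+6+90+15+3 = 151, so the proportions are 0.0596, 0.09934, 0.08609, 0.03974, 0.59603, 0.09934, 0.01987 (working shown to 5 dp, full precision carried).
D = 0.0596² + 0.09934² + 0.08609² + 0.03974² + 0.59603² + 0.09934² + 0.01987² = 0.00355 + 0.00987 + 0.00741 + 0.00158 + 0.35525 + 0.00987 + 0.00039 = 0.38792.
To 3 decimal places, D = 0.388.

0.388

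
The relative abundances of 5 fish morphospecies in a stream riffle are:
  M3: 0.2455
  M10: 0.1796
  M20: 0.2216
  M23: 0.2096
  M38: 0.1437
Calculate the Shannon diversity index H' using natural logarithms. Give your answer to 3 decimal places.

1.593

Each pᵢ ln pᵢ term (working shown to 5 dp, full precision carried): 0.2455×(-1.40446)=-0.34479, 0.1796×(-1.71702)=-0.30838, 0.2216×(-1.50688)=-0.33392, 0.2096×(-1.56255)=-0.32751, 0.1437×(-1.94003)=-0.27878.
Sum = -1.59339, so H' = 1.593.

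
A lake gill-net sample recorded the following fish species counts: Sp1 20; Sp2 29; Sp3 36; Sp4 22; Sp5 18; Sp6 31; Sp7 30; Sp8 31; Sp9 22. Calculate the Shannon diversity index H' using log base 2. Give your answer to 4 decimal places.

3.1349

Total N = 20+29+36+22+18+31+30+31+22 = 239, so the proportions are 0.083682, 0.121339, 0.150628, 0.09205, 0.075314, 0.129707, 0.125523, 0.129707, 0.09205 (working shown to 6 dp, full precision carried).
Each pᵢ log₂ pᵢ term: 0.083682×(-3.578939)=-0.299493, 0.121339×(-3.042886)=-0.369220, 0.150628×(-2.730942)=-0.411355, 0.09205×(-3.441435)=-0.316785, 0.075314×(-3.730942)=-0.280991, 0.129707×(-2.946670)=-0.382204, 0.125523×(-2.993976)=-0.375813, 0.129707×(-2.946670)=-0.382204, 0.09205×(-3.441435)=-0.316785.
Sum = -3.134851, so H' = 3.1349.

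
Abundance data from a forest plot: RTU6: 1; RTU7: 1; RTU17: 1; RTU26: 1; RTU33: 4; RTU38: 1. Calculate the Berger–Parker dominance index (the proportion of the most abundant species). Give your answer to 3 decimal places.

0.444

Total N = 1+1+1+1+4+1 = 9, so the proportions are 0.11111, 0.11111, 0.11111, 0.11111, 0.44444, 0.11111 (working shown to 5 dp, full precision carried).
The largest proportion is 0.44444, i.e. d = 0.444 to 3 decimal places.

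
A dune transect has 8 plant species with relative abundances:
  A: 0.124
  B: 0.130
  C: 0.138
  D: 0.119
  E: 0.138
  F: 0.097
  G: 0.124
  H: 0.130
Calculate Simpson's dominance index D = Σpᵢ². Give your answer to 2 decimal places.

D = 0.124² + 0.13² + 0.138² + 0.119² + 0.138² + 0.097² + 0.124² + 0.13² = 0.0154 + 0.0169 + 0.0190 + 0.0142 + 0.0190 + 0.0094 + 0.0154 + 0.0169 = 0.1262 (working shown to 4 dp, full precision carried).
To 2 decimal places, D = 0.13.

0.13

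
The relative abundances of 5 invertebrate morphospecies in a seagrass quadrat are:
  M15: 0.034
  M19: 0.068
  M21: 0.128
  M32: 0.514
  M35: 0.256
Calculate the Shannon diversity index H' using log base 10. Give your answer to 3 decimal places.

Each pᵢ log₁₀ pᵢ term (working shown to 5 dp, full precision carried): 0.034×(-1.46852)=-0.04993, 0.068×(-1.16749)=-0.07939, 0.128×(-0.89279)=-0.11428, 0.514×(-0.28904)=-0.14856, 0.256×(-0.59176)=-0.15149.
Sum = -0.54365, so H' = 0.544.

0.544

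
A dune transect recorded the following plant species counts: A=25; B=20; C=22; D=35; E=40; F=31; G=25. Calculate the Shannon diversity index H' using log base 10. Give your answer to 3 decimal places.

Total N = 25+20+22+35+40+31+25 = 198, so the proportions are 0.12626, 0.10101, 0.11111, 0.17677, 0.20202, 0.15657, 0.12626 (working shown to 5 dp, full precision carried).
Each pᵢ log₁₀ pᵢ term: 0.12626×(-0.89873)=-0.11348, 0.10101×(-0.99564)=-0.10057, 0.11111×(-0.95424)=-0.10603, 0.17677×(-0.75260)=-0.13303, 0.20202×(-0.69461)=-0.14032, 0.15657×(-0.80530)=-0.12608, 0.12626×(-0.89873)=-0.11348.
Sum = -0.83299, so H' = 0.833.

0.833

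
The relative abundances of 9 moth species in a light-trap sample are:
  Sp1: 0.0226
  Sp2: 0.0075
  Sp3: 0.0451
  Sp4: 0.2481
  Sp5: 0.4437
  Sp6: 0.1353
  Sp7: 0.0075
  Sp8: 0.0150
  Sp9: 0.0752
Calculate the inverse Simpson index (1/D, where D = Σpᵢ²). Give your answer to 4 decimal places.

3.5055

D = 0.0226² + 0.0075² + 0.0451² + 0.2481² + 0.4437² + 0.1353² + 0.0075² + 0.015² + 0.0752² = 0.00051076 + 0.00005625 + 0.00203401 + 0.06155361 + 0.19686969 + 0.01830609 + 0.00005625 + 0.00022500 + 0.00565504 = 0.28526670 (working shown to 8 dp, full precision carried).
So 1/D = 3.505492, i.e. 3.5055 to 4 decimal places.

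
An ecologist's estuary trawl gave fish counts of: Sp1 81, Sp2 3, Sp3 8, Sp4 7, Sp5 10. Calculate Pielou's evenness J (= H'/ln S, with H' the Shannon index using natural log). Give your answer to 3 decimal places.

0.563

Total N = 81+3+8+7+10 = 109, so the proportions are 0.74312, 0.02752, 0.07339, 0.06422, 0.09174 (working shown to 5 dp, full precision carried).
H' = −Σ pᵢ ln pᵢ = −((-0.22063) + (-0.09888) + (-0.19170) + (-0.17631) + (-0.21915)) = 0.90668.
With S = 5 species, ln S = 1.60944, so J = 0.90668/1.60944 = 0.56335, i.e. 0.563 to 3 decimal places.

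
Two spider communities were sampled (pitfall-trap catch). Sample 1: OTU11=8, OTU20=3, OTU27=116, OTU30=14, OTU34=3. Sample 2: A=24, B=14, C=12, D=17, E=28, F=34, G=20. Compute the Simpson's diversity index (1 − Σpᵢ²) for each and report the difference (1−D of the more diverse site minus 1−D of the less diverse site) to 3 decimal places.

Sample 1: N=144, proportions 0.05556, 0.02083, 0.80556, 0.09722, 0.02083, giving 1−D = 0.33767 (working shown to 5 dp, full precision carried).
Sample 2: N=149, proportions 0.16107, 0.09396, 0.08054, 0.11409, 0.18792, 0.22819, 0.13423, giving 1−D = 0.84032.
Difference = |0.33767 − 0.84032| = 0.50265, i.e. 0.503 to 3 decimal places.

0.503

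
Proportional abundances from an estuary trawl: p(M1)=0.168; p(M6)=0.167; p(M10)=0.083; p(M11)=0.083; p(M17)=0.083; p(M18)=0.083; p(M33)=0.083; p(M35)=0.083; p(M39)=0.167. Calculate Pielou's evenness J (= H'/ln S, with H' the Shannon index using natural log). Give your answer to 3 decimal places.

H' = −Σ pᵢ ln pᵢ = −((-0.29968) + (-0.29889) + (-0.20658) + (-0.20658) + (-0.20658) + (-0.20658) + (-0.20658) + (-0.20658) + (-0.29889)) = 2.13694 (working shown to 5 dp, full precision carried).
With S = 9 species, ln S = 2.19722, so J = 2.13694/2.19722 = 0.97256, i.e. 0.973 to 3 decimal places.

0.973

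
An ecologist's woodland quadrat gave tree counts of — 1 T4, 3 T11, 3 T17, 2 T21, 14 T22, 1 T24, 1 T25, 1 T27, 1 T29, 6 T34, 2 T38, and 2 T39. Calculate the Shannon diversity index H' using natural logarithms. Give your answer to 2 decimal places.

Total N = 1+3+3+2+14+1+1+1+1+6+2+2 = 37, so the proportions are 0.027, 0.0811, 0.0811, 0.0541, 0.3784, 0.027, 0.027, 0.027, 0.027, 0.1622, 0.0541, 0.0541 (working shown to 4 dp, full precision carried).
Each pᵢ ln pᵢ term: 0.027×(-3.6109)=-0.0976, 0.0811×(-2.5123)=-0.2037, 0.0811×(-2.5123)=-0.2037, 0.0541×(-2.9178)=-0.1577, 0.3784×(-0.9719)=-0.3677, 0.027×(-3.6109)=-0.0976, 0.027×(-3.6109)=-0.0976, 0.027×(-3.6109)=-0.0976, 0.027×(-3.6109)=-0.0976, 0.1622×(-1.8192)=-0.2950, 0.0541×(-2.9178)=-0.1577, 0.0541×(-2.9178)=-0.1577.
Sum = -2.0312, so H' = 2.03.

2.03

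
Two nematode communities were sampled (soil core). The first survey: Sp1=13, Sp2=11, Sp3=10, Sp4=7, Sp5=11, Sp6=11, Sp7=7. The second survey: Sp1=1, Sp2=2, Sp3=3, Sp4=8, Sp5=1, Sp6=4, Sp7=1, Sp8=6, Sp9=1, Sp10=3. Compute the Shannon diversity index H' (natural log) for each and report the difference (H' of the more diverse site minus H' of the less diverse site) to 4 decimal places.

The first survey: N=70, proportions 0.185714, 0.157143, 0.142857, 0.1, 0.157143, 0.157143, 0.1, giving H' = 1.923588 (working shown to 6 dp, full precision carried).
The second survey: N=30, proportions 0.033333, 0.066667, 0.1, 0.266667, 0.033333, 0.133333, 0.033333, 0.2, 0.033333, 0.1, giving H' = 2.037556.
Difference = |1.923588 − 2.037556| = 0.113968, i.e. 0.1140 to 4 decimal places.

0.1140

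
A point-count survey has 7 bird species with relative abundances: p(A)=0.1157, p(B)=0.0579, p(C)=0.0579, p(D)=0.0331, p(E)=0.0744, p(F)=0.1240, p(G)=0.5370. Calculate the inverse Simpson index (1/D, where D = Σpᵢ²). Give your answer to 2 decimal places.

3.03

D = 0.1157² + 0.0579² + 0.0579² + 0.0331² + 0.0744² + 0.124² + 0.537² = 0.01339 + 0.00335 + 0.00335 + 0.00110 + 0.00554 + 0.01538 + 0.28837 = 0.33047 (working shown to 5 dp, full precision carried).
So 1/D = 3.0260, i.e. 3.03 to 2 decimal places.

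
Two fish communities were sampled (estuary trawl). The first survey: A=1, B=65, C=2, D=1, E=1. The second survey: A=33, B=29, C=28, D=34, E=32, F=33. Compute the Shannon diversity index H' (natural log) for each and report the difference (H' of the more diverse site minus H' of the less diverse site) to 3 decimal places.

1.437

The first survey: N=70, proportions 0.014286, 0.928571, 0.028571, 0.014286, 0.014286, giving H' = 0.352474 (working shown to 6 dp, full precision carried).
The second survey: N=189, proportions 0.174603, 0.153439, 0.148148, 0.179894, 0.169312, 0.174603, giving H' = 1.789246.
Difference = |0.352474 − 1.789246| = 1.436772, i.e. 1.437 to 3 decimal places.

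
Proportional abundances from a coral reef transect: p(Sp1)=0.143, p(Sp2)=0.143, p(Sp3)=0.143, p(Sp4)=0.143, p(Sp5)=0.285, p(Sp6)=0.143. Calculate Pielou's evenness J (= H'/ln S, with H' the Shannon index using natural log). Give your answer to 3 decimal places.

H' = −Σ pᵢ ln pᵢ = −((-0.27812) + (-0.27812) + (-0.27812) + (-0.27812) + (-0.35775) + (-0.27812)) = 1.74836 (working shown to 5 dp, full precision carried).
With S = 6 species, ln S = 1.79176, so J = 1.74836/1.79176 = 0.97578, i.e. 0.976 to 3 decimal places.

0.976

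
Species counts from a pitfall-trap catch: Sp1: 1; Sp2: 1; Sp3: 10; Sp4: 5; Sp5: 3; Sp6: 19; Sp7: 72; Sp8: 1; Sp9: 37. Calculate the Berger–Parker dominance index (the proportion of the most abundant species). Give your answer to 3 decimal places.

0.483

Total N = 1+1+10+5+3+19+72+1+37 = 149, so the proportions are 0.00671, 0.00671, 0.06711, 0.03356, 0.02013, 0.12752, 0.48322, 0.00671, 0.24832 (working shown to 5 dp, full precision carried).
The largest proportion is 0.48322, i.e. d = 0.483 to 3 decimal places.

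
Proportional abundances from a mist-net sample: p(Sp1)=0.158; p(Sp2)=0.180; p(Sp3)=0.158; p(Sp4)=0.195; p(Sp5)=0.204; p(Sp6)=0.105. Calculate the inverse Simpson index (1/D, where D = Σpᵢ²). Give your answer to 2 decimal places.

5.78

D = 0.158² + 0.18² + 0.158² + 0.195² + 0.204² + 0.105² = 0.024964 + 0.032400 + 0.024964 + 0.038025 + 0.041616 + 0.011025 = 0.172994 (working shown to 6 dp, full precision carried).
So 1/D = 5.7805, i.e. 5.78 to 2 decimal places.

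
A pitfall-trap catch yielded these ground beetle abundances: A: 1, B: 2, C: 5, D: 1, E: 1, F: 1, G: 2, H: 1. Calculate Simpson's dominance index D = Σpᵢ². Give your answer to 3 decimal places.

Total N = 1+2+5+1+1+1+2+1 = 14, so the proportions are 0.07143, 0.14286, 0.35714, 0.07143, 0.07143, 0.07143, 0.14286, 0.07143 (working shown to 5 dp, full precision carried).
D = 0.07143² + 0.14286² + 0.35714² + 0.07143² + 0.07143² + 0.07143² + 0.14286² + 0.07143² = 0.00510 + 0.02041 + 0.12755 + 0.00510 + 0.00510 + 0.00510 + 0.02041 + 0.00510 = 0.19388.
To 3 decimal places, D = 0.194.

0.194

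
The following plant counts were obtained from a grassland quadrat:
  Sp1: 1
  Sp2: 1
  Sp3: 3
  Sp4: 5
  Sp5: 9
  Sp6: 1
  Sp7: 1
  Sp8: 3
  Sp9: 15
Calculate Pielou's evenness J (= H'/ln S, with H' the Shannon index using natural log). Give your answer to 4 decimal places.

Total N = 1+1+3+5+9+1+1+3+15 = 39, so the proportions are 0.025641, 0.025641, 0.076923, 0.128205, 0.230769, 0.025641, 0.025641, 0.076923, 0.384615 (working shown to 6 dp, full precision carried).
H' = −Σ pᵢ ln pᵢ = −((-0.093937) + (-0.093937) + (-0.197304) + (-0.263349) + (-0.338385) + (-0.093937) + (-0.093937) + (-0.197304) + (-0.367504)) = 1.739597.
With S = 9 species, ln S = 2.197225, so J = 1.739597/2.197225 = 0.791725, i.e. 0.7917 to 4 decimal places.

0.7917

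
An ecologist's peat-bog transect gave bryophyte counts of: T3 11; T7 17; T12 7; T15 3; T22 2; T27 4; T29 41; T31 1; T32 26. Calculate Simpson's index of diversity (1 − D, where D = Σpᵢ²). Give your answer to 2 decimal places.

Total N = 11+17+7+3+2+4+41+1+26 = 112, so the proportions are 0.0982, 0.1518, 0.0625, 0.0268, 0.0179, 0.0357, 0.3661, 0.0089, 0.2321 (working shown to 4 dp, full precision carried).
D = 0.0982² + 0.1518² + 0.0625² + 0.0268² + 0.0179² + 0.0357² + 0.3661² + 0.0089² + 0.2321² = 0.0096 + 0.0230 + 0.0039 + 0.0007 + 0.0003 + 0.0013 + 0.1340 + 0.0001 + 0.0539 = 0.2269.
So 1 − D = 0.7731, i.e. 0.77 to 2 decimal places.

0.77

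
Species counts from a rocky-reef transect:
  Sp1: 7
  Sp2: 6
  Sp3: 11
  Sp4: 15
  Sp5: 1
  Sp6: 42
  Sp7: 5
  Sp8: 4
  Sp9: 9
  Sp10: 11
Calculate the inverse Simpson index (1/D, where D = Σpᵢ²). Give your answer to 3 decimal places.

Total N = 7+6+11+15+1+42+5+4+9+11 = 111, so the proportions are 0.0630631, 0.0540541, 0.0990991, 0.1351351, 0.009009, 0.3783784, 0.045045, 0.036036, 0.0810811, 0.0990991 (working shown to 7 dp, full precision carried).
D = 0.0630631² + 0.0540541² + 0.0990991² + 0.1351351² + 0.009009² + 0.3783784² + 0.045045² + 0.036036² + 0.0810811² + 0.0990991² = 0.0039769 + 0.0029218 + 0.0098206 + 0.0182615 + 0.0000812 + 0.1431702 + 0.0020291 + 0.0012986 + 0.0065741 + 0.0098206 = 0.1979547.
So 1/D = 5.05166, i.e. 5.052 to 3 decimal places.

5.052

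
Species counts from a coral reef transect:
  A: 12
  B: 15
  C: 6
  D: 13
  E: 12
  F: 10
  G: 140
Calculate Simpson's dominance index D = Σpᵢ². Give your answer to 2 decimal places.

0.47

Total N = 12+15+6+13+12+10+140 = 208, so the proportions are 0.0577, 0.0721, 0.0288, 0.0625, 0.0577, 0.0481, 0.6731 (working shown to 4 dp, full precision carried).
D = 0.0577² + 0.0721² + 0.0288² + 0.0625² + 0.0577² + 0.0481² + 0.6731² = 0.0033 + 0.0052 + 0.0008 + 0.0039 + 0.0033 + 0.0023 + 0.4530 = 0.4719.
To 2 decimal places, D = 0.47.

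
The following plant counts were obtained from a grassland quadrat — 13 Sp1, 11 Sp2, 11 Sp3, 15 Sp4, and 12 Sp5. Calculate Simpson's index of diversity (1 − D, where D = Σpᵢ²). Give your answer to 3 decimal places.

Total N = 13+11+11+15+12 = 62, so the proportions are 0.20968, 0.17742, 0.17742, 0.24194, 0.19355 (working shown to 5 dp, full precision carried).
D = 0.20968² + 0.17742² + 0.17742² + 0.24194² + 0.19355² = 0.04396 + 0.03148 + 0.03148 + 0.05853 + 0.03746 = 0.20291.
So 1 − D = 0.79709, i.e. 0.797 to 3 decimal places.

0.797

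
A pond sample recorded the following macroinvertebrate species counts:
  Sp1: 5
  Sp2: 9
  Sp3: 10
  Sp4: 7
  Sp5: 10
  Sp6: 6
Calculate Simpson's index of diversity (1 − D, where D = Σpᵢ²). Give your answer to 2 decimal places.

0.82

Total N = 5+9+10+7+10+6 = 47, so the proportions are 0.1064, 0.1915, 0.2128, 0.1489, 0.2128, 0.1277 (working shown to 4 dp, full precision carried).
D = 0.1064² + 0.1915² + 0.2128² + 0.1489² + 0.2128² + 0.1277² = 0.0113 + 0.0367 + 0.0453 + 0.0222 + 0.0453 + 0.0163 = 0.1770.
So 1 − D = 0.8230, i.e. 0.82 to 2 decimal places.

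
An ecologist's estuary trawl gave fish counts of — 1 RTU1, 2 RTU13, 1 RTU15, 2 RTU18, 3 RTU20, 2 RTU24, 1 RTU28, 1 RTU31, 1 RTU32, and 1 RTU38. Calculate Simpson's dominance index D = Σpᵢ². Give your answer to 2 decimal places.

0.12

Total N = 1+2+1+2+3+2+1+1+1+1 = 15, so the proportions are 0.0667, 0.1333, 0.0667, 0.1333, 0.2, 0.1333, 0.0667, 0.0667, 0.0667, 0.0667 (working shown to 4 dp, full precision carried).
D = 0.0667² + 0.1333² + 0.0667² + 0.1333² + 0.2² + 0.1333² + 0.0667² + 0.0667² + 0.0667² + 0.0667² = 0.0044 + 0.0178 + 0.0044 + 0.0178 + 0.0400 + 0.0178 + 0.0044 + 0.0044 + 0.0044 + 0.0044 = 0.1200.
To 2 decimal places, D = 0.12.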